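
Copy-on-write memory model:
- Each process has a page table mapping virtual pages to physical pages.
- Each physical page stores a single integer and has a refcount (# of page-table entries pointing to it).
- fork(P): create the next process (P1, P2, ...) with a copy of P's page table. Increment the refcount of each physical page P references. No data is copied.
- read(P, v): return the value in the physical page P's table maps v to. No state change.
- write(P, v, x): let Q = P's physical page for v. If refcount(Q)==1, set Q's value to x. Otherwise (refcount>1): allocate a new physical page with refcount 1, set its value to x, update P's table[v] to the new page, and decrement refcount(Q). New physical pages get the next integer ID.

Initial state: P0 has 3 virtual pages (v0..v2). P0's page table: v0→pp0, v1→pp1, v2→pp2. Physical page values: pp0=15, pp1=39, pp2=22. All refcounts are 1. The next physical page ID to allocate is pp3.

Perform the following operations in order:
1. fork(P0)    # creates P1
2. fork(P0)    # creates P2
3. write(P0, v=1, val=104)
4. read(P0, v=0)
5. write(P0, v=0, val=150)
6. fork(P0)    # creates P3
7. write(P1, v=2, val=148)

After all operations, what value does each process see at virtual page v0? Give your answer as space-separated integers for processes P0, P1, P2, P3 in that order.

Op 1: fork(P0) -> P1. 3 ppages; refcounts: pp0:2 pp1:2 pp2:2
Op 2: fork(P0) -> P2. 3 ppages; refcounts: pp0:3 pp1:3 pp2:3
Op 3: write(P0, v1, 104). refcount(pp1)=3>1 -> COPY to pp3. 4 ppages; refcounts: pp0:3 pp1:2 pp2:3 pp3:1
Op 4: read(P0, v0) -> 15. No state change.
Op 5: write(P0, v0, 150). refcount(pp0)=3>1 -> COPY to pp4. 5 ppages; refcounts: pp0:2 pp1:2 pp2:3 pp3:1 pp4:1
Op 6: fork(P0) -> P3. 5 ppages; refcounts: pp0:2 pp1:2 pp2:4 pp3:2 pp4:2
Op 7: write(P1, v2, 148). refcount(pp2)=4>1 -> COPY to pp5. 6 ppages; refcounts: pp0:2 pp1:2 pp2:3 pp3:2 pp4:2 pp5:1
P0: v0 -> pp4 = 150
P1: v0 -> pp0 = 15
P2: v0 -> pp0 = 15
P3: v0 -> pp4 = 150

Answer: 150 15 15 150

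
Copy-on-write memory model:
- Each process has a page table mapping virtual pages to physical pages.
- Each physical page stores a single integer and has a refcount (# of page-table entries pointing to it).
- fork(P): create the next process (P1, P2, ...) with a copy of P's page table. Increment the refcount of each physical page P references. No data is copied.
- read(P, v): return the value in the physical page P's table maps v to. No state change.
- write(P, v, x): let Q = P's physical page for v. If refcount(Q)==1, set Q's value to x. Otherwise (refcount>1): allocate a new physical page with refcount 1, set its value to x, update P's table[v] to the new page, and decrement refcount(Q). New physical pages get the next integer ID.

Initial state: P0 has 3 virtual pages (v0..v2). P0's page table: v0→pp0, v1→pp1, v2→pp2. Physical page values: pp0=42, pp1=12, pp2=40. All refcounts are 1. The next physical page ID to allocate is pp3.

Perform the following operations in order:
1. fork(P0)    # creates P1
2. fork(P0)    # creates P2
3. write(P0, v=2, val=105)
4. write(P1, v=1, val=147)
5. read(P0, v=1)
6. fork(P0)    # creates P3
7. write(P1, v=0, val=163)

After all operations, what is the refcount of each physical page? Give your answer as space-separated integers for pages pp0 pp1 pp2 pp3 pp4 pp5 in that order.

Answer: 3 3 2 2 1 1

Derivation:
Op 1: fork(P0) -> P1. 3 ppages; refcounts: pp0:2 pp1:2 pp2:2
Op 2: fork(P0) -> P2. 3 ppages; refcounts: pp0:3 pp1:3 pp2:3
Op 3: write(P0, v2, 105). refcount(pp2)=3>1 -> COPY to pp3. 4 ppages; refcounts: pp0:3 pp1:3 pp2:2 pp3:1
Op 4: write(P1, v1, 147). refcount(pp1)=3>1 -> COPY to pp4. 5 ppages; refcounts: pp0:3 pp1:2 pp2:2 pp3:1 pp4:1
Op 5: read(P0, v1) -> 12. No state change.
Op 6: fork(P0) -> P3. 5 ppages; refcounts: pp0:4 pp1:3 pp2:2 pp3:2 pp4:1
Op 7: write(P1, v0, 163). refcount(pp0)=4>1 -> COPY to pp5. 6 ppages; refcounts: pp0:3 pp1:3 pp2:2 pp3:2 pp4:1 pp5:1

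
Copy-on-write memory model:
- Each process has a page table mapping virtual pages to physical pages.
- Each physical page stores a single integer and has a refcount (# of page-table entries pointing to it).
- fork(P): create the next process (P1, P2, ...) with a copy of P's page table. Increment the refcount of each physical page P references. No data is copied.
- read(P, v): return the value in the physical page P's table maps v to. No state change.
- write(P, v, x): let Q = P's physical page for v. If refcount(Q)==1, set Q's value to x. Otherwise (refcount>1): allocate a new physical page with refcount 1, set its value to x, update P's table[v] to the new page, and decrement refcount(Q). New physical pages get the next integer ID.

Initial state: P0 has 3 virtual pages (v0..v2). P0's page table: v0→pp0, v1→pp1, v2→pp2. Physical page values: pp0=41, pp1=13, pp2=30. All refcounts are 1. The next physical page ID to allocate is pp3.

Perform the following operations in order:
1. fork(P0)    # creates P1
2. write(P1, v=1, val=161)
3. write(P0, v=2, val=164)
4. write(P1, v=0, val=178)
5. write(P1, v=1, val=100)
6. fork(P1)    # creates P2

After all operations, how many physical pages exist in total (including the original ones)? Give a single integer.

Answer: 6

Derivation:
Op 1: fork(P0) -> P1. 3 ppages; refcounts: pp0:2 pp1:2 pp2:2
Op 2: write(P1, v1, 161). refcount(pp1)=2>1 -> COPY to pp3. 4 ppages; refcounts: pp0:2 pp1:1 pp2:2 pp3:1
Op 3: write(P0, v2, 164). refcount(pp2)=2>1 -> COPY to pp4. 5 ppages; refcounts: pp0:2 pp1:1 pp2:1 pp3:1 pp4:1
Op 4: write(P1, v0, 178). refcount(pp0)=2>1 -> COPY to pp5. 6 ppages; refcounts: pp0:1 pp1:1 pp2:1 pp3:1 pp4:1 pp5:1
Op 5: write(P1, v1, 100). refcount(pp3)=1 -> write in place. 6 ppages; refcounts: pp0:1 pp1:1 pp2:1 pp3:1 pp4:1 pp5:1
Op 6: fork(P1) -> P2. 6 ppages; refcounts: pp0:1 pp1:1 pp2:2 pp3:2 pp4:1 pp5:2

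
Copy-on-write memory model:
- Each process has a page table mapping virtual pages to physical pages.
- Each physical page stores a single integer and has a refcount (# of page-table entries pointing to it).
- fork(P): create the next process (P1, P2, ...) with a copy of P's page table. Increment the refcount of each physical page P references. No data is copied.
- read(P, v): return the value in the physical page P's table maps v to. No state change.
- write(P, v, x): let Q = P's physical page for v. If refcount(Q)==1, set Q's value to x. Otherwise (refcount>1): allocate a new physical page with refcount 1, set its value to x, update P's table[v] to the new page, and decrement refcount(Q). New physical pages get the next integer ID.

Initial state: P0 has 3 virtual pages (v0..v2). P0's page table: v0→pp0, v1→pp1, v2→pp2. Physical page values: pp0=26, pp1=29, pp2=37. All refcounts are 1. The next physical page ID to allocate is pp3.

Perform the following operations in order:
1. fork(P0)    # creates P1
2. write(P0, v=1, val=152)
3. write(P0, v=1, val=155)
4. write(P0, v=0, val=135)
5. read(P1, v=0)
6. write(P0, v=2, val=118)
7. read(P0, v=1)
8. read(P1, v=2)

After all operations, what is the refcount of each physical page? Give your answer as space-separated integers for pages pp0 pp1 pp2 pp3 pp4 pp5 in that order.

Answer: 1 1 1 1 1 1

Derivation:
Op 1: fork(P0) -> P1. 3 ppages; refcounts: pp0:2 pp1:2 pp2:2
Op 2: write(P0, v1, 152). refcount(pp1)=2>1 -> COPY to pp3. 4 ppages; refcounts: pp0:2 pp1:1 pp2:2 pp3:1
Op 3: write(P0, v1, 155). refcount(pp3)=1 -> write in place. 4 ppages; refcounts: pp0:2 pp1:1 pp2:2 pp3:1
Op 4: write(P0, v0, 135). refcount(pp0)=2>1 -> COPY to pp4. 5 ppages; refcounts: pp0:1 pp1:1 pp2:2 pp3:1 pp4:1
Op 5: read(P1, v0) -> 26. No state change.
Op 6: write(P0, v2, 118). refcount(pp2)=2>1 -> COPY to pp5. 6 ppages; refcounts: pp0:1 pp1:1 pp2:1 pp3:1 pp4:1 pp5:1
Op 7: read(P0, v1) -> 155. No state change.
Op 8: read(P1, v2) -> 37. No state change.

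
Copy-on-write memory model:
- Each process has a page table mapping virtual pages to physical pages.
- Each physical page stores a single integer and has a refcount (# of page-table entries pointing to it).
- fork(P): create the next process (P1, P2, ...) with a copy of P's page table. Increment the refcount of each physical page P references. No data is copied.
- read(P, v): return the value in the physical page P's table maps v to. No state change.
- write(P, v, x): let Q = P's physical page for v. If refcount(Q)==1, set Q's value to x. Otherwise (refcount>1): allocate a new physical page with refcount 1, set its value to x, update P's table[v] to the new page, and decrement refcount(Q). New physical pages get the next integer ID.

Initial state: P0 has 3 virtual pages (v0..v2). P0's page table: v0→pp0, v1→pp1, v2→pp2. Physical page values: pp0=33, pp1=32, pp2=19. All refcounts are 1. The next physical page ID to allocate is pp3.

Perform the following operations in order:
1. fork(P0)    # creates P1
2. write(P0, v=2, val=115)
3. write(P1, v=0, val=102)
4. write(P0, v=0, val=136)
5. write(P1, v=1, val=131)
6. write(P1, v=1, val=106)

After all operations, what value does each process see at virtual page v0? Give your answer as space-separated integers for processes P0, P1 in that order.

Answer: 136 102

Derivation:
Op 1: fork(P0) -> P1. 3 ppages; refcounts: pp0:2 pp1:2 pp2:2
Op 2: write(P0, v2, 115). refcount(pp2)=2>1 -> COPY to pp3. 4 ppages; refcounts: pp0:2 pp1:2 pp2:1 pp3:1
Op 3: write(P1, v0, 102). refcount(pp0)=2>1 -> COPY to pp4. 5 ppages; refcounts: pp0:1 pp1:2 pp2:1 pp3:1 pp4:1
Op 4: write(P0, v0, 136). refcount(pp0)=1 -> write in place. 5 ppages; refcounts: pp0:1 pp1:2 pp2:1 pp3:1 pp4:1
Op 5: write(P1, v1, 131). refcount(pp1)=2>1 -> COPY to pp5. 6 ppages; refcounts: pp0:1 pp1:1 pp2:1 pp3:1 pp4:1 pp5:1
Op 6: write(P1, v1, 106). refcount(pp5)=1 -> write in place. 6 ppages; refcounts: pp0:1 pp1:1 pp2:1 pp3:1 pp4:1 pp5:1
P0: v0 -> pp0 = 136
P1: v0 -> pp4 = 102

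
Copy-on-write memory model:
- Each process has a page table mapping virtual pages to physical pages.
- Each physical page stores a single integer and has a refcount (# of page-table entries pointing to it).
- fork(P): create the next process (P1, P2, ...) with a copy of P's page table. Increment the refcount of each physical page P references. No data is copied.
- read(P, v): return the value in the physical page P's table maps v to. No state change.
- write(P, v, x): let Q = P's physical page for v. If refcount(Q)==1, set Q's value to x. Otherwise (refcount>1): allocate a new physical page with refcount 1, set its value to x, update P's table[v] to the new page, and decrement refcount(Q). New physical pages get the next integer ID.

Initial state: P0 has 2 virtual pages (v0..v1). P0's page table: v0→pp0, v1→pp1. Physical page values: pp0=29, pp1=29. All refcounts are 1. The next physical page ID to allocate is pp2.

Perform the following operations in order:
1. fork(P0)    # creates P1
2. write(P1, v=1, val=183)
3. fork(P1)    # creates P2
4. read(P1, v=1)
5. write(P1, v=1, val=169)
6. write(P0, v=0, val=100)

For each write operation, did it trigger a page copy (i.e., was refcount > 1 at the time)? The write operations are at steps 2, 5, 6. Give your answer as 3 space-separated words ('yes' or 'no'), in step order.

Op 1: fork(P0) -> P1. 2 ppages; refcounts: pp0:2 pp1:2
Op 2: write(P1, v1, 183). refcount(pp1)=2>1 -> COPY to pp2. 3 ppages; refcounts: pp0:2 pp1:1 pp2:1
Op 3: fork(P1) -> P2. 3 ppages; refcounts: pp0:3 pp1:1 pp2:2
Op 4: read(P1, v1) -> 183. No state change.
Op 5: write(P1, v1, 169). refcount(pp2)=2>1 -> COPY to pp3. 4 ppages; refcounts: pp0:3 pp1:1 pp2:1 pp3:1
Op 6: write(P0, v0, 100). refcount(pp0)=3>1 -> COPY to pp4. 5 ppages; refcounts: pp0:2 pp1:1 pp2:1 pp3:1 pp4:1

yes yes yes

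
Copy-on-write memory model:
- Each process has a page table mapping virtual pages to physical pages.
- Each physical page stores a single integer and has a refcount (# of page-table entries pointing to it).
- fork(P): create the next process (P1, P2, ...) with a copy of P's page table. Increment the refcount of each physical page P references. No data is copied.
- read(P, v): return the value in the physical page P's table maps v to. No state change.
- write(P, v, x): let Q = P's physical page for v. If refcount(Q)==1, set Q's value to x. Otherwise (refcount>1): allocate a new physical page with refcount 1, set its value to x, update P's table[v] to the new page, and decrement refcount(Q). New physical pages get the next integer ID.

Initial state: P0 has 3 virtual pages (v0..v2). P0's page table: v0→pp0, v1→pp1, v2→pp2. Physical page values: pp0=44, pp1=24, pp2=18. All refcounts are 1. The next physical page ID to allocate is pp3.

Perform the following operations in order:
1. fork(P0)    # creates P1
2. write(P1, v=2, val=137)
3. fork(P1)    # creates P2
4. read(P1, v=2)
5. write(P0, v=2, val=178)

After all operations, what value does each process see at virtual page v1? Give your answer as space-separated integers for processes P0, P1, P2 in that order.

Answer: 24 24 24

Derivation:
Op 1: fork(P0) -> P1. 3 ppages; refcounts: pp0:2 pp1:2 pp2:2
Op 2: write(P1, v2, 137). refcount(pp2)=2>1 -> COPY to pp3. 4 ppages; refcounts: pp0:2 pp1:2 pp2:1 pp3:1
Op 3: fork(P1) -> P2. 4 ppages; refcounts: pp0:3 pp1:3 pp2:1 pp3:2
Op 4: read(P1, v2) -> 137. No state change.
Op 5: write(P0, v2, 178). refcount(pp2)=1 -> write in place. 4 ppages; refcounts: pp0:3 pp1:3 pp2:1 pp3:2
P0: v1 -> pp1 = 24
P1: v1 -> pp1 = 24
P2: v1 -> pp1 = 24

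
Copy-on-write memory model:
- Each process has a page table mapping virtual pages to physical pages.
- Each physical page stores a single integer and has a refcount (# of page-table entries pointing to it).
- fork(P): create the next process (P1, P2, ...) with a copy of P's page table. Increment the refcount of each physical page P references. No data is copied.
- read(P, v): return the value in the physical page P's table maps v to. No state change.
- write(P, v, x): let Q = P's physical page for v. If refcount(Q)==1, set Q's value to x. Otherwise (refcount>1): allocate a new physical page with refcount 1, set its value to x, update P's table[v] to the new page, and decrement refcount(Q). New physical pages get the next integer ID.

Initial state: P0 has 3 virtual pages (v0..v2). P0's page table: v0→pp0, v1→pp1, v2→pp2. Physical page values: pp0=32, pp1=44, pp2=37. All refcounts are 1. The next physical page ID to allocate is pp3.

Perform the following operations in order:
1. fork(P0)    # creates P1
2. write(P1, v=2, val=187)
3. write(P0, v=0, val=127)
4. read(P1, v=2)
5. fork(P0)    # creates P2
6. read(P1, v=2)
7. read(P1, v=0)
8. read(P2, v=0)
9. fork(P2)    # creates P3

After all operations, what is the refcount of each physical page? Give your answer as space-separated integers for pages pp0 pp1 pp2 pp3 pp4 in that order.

Op 1: fork(P0) -> P1. 3 ppages; refcounts: pp0:2 pp1:2 pp2:2
Op 2: write(P1, v2, 187). refcount(pp2)=2>1 -> COPY to pp3. 4 ppages; refcounts: pp0:2 pp1:2 pp2:1 pp3:1
Op 3: write(P0, v0, 127). refcount(pp0)=2>1 -> COPY to pp4. 5 ppages; refcounts: pp0:1 pp1:2 pp2:1 pp3:1 pp4:1
Op 4: read(P1, v2) -> 187. No state change.
Op 5: fork(P0) -> P2. 5 ppages; refcounts: pp0:1 pp1:3 pp2:2 pp3:1 pp4:2
Op 6: read(P1, v2) -> 187. No state change.
Op 7: read(P1, v0) -> 32. No state change.
Op 8: read(P2, v0) -> 127. No state change.
Op 9: fork(P2) -> P3. 5 ppages; refcounts: pp0:1 pp1:4 pp2:3 pp3:1 pp4:3

Answer: 1 4 3 1 3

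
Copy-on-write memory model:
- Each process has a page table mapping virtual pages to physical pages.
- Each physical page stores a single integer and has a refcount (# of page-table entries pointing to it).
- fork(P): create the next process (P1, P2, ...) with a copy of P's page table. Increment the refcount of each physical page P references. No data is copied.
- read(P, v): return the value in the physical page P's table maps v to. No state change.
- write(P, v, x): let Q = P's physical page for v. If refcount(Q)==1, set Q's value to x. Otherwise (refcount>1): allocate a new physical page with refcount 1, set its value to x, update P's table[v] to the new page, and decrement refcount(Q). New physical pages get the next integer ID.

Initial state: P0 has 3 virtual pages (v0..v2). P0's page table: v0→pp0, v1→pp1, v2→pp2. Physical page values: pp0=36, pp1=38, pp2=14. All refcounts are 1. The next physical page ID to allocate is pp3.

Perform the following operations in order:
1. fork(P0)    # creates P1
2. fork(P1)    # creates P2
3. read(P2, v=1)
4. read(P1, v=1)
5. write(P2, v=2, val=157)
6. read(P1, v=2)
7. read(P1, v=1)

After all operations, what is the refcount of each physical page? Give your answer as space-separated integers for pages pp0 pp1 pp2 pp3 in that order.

Answer: 3 3 2 1

Derivation:
Op 1: fork(P0) -> P1. 3 ppages; refcounts: pp0:2 pp1:2 pp2:2
Op 2: fork(P1) -> P2. 3 ppages; refcounts: pp0:3 pp1:3 pp2:3
Op 3: read(P2, v1) -> 38. No state change.
Op 4: read(P1, v1) -> 38. No state change.
Op 5: write(P2, v2, 157). refcount(pp2)=3>1 -> COPY to pp3. 4 ppages; refcounts: pp0:3 pp1:3 pp2:2 pp3:1
Op 6: read(P1, v2) -> 14. No state change.
Op 7: read(P1, v1) -> 38. No state change.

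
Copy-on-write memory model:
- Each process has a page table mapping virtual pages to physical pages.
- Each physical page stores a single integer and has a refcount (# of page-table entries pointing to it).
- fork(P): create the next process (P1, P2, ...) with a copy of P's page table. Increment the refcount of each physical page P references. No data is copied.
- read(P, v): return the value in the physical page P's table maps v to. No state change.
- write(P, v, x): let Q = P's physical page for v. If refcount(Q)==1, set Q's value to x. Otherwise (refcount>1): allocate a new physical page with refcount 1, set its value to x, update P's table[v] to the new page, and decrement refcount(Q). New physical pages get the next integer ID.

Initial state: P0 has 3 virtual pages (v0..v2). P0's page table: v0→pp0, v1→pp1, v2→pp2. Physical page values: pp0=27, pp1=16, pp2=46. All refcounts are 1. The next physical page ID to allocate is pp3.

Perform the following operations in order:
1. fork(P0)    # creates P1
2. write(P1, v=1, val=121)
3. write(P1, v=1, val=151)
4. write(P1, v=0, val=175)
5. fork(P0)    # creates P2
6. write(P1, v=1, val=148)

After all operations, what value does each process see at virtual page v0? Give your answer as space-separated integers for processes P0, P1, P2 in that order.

Answer: 27 175 27

Derivation:
Op 1: fork(P0) -> P1. 3 ppages; refcounts: pp0:2 pp1:2 pp2:2
Op 2: write(P1, v1, 121). refcount(pp1)=2>1 -> COPY to pp3. 4 ppages; refcounts: pp0:2 pp1:1 pp2:2 pp3:1
Op 3: write(P1, v1, 151). refcount(pp3)=1 -> write in place. 4 ppages; refcounts: pp0:2 pp1:1 pp2:2 pp3:1
Op 4: write(P1, v0, 175). refcount(pp0)=2>1 -> COPY to pp4. 5 ppages; refcounts: pp0:1 pp1:1 pp2:2 pp3:1 pp4:1
Op 5: fork(P0) -> P2. 5 ppages; refcounts: pp0:2 pp1:2 pp2:3 pp3:1 pp4:1
Op 6: write(P1, v1, 148). refcount(pp3)=1 -> write in place. 5 ppages; refcounts: pp0:2 pp1:2 pp2:3 pp3:1 pp4:1
P0: v0 -> pp0 = 27
P1: v0 -> pp4 = 175
P2: v0 -> pp0 = 27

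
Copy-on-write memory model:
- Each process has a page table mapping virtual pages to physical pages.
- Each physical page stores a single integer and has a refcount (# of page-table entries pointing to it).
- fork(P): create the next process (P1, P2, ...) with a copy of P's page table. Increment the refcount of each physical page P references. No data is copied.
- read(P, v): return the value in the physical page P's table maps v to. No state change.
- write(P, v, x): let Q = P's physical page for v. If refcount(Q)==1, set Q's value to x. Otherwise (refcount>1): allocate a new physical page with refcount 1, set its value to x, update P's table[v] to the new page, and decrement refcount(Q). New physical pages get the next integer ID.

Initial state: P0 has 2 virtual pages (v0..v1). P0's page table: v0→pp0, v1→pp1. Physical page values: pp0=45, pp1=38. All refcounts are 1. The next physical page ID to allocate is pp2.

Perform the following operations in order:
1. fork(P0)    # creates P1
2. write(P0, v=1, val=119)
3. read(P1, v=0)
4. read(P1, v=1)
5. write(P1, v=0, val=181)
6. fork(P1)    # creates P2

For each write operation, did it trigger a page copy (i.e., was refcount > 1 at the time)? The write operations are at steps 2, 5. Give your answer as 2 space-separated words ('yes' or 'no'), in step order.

Op 1: fork(P0) -> P1. 2 ppages; refcounts: pp0:2 pp1:2
Op 2: write(P0, v1, 119). refcount(pp1)=2>1 -> COPY to pp2. 3 ppages; refcounts: pp0:2 pp1:1 pp2:1
Op 3: read(P1, v0) -> 45. No state change.
Op 4: read(P1, v1) -> 38. No state change.
Op 5: write(P1, v0, 181). refcount(pp0)=2>1 -> COPY to pp3. 4 ppages; refcounts: pp0:1 pp1:1 pp2:1 pp3:1
Op 6: fork(P1) -> P2. 4 ppages; refcounts: pp0:1 pp1:2 pp2:1 pp3:2

yes yes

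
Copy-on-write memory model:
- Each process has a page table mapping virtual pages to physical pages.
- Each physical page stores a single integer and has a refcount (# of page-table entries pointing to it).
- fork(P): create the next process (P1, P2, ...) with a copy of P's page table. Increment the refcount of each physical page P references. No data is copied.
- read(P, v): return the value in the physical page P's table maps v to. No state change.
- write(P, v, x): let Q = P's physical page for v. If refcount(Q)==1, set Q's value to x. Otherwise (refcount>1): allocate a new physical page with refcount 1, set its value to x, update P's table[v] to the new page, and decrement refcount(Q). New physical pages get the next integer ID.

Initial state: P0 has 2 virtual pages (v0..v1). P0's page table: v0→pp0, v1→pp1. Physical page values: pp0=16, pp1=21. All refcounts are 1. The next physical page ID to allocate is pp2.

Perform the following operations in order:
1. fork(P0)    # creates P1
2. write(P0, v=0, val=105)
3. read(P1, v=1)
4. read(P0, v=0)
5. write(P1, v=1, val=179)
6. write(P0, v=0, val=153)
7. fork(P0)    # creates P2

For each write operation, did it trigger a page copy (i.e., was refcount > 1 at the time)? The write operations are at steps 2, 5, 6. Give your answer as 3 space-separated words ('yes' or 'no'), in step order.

Op 1: fork(P0) -> P1. 2 ppages; refcounts: pp0:2 pp1:2
Op 2: write(P0, v0, 105). refcount(pp0)=2>1 -> COPY to pp2. 3 ppages; refcounts: pp0:1 pp1:2 pp2:1
Op 3: read(P1, v1) -> 21. No state change.
Op 4: read(P0, v0) -> 105. No state change.
Op 5: write(P1, v1, 179). refcount(pp1)=2>1 -> COPY to pp3. 4 ppages; refcounts: pp0:1 pp1:1 pp2:1 pp3:1
Op 6: write(P0, v0, 153). refcount(pp2)=1 -> write in place. 4 ppages; refcounts: pp0:1 pp1:1 pp2:1 pp3:1
Op 7: fork(P0) -> P2. 4 ppages; refcounts: pp0:1 pp1:2 pp2:2 pp3:1

yes yes no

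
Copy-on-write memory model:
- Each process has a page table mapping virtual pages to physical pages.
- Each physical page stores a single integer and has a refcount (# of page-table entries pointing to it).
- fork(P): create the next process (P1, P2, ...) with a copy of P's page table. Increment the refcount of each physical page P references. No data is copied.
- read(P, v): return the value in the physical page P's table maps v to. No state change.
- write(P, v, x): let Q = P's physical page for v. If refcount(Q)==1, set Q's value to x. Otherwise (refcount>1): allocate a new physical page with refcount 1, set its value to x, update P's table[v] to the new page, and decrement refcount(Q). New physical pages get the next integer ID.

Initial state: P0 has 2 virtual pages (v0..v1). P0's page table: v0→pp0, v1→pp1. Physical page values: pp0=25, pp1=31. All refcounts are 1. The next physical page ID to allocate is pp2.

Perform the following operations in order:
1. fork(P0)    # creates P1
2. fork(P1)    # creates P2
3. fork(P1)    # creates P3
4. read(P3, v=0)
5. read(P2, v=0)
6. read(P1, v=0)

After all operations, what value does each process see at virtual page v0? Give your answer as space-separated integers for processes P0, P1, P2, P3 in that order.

Answer: 25 25 25 25

Derivation:
Op 1: fork(P0) -> P1. 2 ppages; refcounts: pp0:2 pp1:2
Op 2: fork(P1) -> P2. 2 ppages; refcounts: pp0:3 pp1:3
Op 3: fork(P1) -> P3. 2 ppages; refcounts: pp0:4 pp1:4
Op 4: read(P3, v0) -> 25. No state change.
Op 5: read(P2, v0) -> 25. No state change.
Op 6: read(P1, v0) -> 25. No state change.
P0: v0 -> pp0 = 25
P1: v0 -> pp0 = 25
P2: v0 -> pp0 = 25
P3: v0 -> pp0 = 25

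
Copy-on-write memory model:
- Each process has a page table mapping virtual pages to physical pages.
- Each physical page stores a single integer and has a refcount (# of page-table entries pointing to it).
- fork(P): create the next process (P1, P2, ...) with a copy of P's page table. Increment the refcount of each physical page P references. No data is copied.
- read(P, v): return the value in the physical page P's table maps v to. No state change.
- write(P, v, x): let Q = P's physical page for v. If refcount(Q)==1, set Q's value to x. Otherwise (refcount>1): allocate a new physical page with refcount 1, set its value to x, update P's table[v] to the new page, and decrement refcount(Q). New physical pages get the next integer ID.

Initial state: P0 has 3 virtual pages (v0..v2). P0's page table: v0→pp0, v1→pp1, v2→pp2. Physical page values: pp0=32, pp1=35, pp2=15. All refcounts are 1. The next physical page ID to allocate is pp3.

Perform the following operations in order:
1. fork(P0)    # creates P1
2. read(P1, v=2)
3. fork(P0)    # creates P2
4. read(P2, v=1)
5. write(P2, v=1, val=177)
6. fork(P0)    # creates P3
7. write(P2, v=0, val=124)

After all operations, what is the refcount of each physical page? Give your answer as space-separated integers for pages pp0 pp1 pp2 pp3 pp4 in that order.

Op 1: fork(P0) -> P1. 3 ppages; refcounts: pp0:2 pp1:2 pp2:2
Op 2: read(P1, v2) -> 15. No state change.
Op 3: fork(P0) -> P2. 3 ppages; refcounts: pp0:3 pp1:3 pp2:3
Op 4: read(P2, v1) -> 35. No state change.
Op 5: write(P2, v1, 177). refcount(pp1)=3>1 -> COPY to pp3. 4 ppages; refcounts: pp0:3 pp1:2 pp2:3 pp3:1
Op 6: fork(P0) -> P3. 4 ppages; refcounts: pp0:4 pp1:3 pp2:4 pp3:1
Op 7: write(P2, v0, 124). refcount(pp0)=4>1 -> COPY to pp4. 5 ppages; refcounts: pp0:3 pp1:3 pp2:4 pp3:1 pp4:1

Answer: 3 3 4 1 1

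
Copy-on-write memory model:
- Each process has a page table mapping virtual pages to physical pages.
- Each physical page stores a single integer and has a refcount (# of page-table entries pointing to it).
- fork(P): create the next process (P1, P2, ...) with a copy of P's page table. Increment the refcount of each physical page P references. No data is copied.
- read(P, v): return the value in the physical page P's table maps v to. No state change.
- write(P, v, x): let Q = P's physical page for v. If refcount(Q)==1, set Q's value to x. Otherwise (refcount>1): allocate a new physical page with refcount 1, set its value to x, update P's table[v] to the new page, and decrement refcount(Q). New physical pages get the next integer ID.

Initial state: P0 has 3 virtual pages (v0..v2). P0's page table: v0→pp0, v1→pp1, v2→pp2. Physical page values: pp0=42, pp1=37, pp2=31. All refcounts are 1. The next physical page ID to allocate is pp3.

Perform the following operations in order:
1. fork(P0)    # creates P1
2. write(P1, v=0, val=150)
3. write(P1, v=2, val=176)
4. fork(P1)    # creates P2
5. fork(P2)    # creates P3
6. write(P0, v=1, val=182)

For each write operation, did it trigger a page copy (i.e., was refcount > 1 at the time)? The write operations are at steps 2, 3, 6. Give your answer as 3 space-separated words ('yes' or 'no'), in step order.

Op 1: fork(P0) -> P1. 3 ppages; refcounts: pp0:2 pp1:2 pp2:2
Op 2: write(P1, v0, 150). refcount(pp0)=2>1 -> COPY to pp3. 4 ppages; refcounts: pp0:1 pp1:2 pp2:2 pp3:1
Op 3: write(P1, v2, 176). refcount(pp2)=2>1 -> COPY to pp4. 5 ppages; refcounts: pp0:1 pp1:2 pp2:1 pp3:1 pp4:1
Op 4: fork(P1) -> P2. 5 ppages; refcounts: pp0:1 pp1:3 pp2:1 pp3:2 pp4:2
Op 5: fork(P2) -> P3. 5 ppages; refcounts: pp0:1 pp1:4 pp2:1 pp3:3 pp4:3
Op 6: write(P0, v1, 182). refcount(pp1)=4>1 -> COPY to pp5. 6 ppages; refcounts: pp0:1 pp1:3 pp2:1 pp3:3 pp4:3 pp5:1

yes yes yes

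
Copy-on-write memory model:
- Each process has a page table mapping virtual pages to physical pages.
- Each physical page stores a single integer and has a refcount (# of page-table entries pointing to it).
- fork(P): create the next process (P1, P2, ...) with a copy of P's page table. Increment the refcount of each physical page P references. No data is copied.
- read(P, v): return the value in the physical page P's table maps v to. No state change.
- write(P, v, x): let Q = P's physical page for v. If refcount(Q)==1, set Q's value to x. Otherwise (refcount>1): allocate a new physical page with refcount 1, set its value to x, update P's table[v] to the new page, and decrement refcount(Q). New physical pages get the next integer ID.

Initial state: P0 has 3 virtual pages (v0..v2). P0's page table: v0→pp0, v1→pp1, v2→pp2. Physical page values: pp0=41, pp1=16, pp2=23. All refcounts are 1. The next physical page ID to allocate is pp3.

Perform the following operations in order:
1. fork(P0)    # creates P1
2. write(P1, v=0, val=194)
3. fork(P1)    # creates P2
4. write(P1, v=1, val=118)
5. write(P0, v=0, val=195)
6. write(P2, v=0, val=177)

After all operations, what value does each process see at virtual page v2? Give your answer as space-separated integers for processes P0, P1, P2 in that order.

Answer: 23 23 23

Derivation:
Op 1: fork(P0) -> P1. 3 ppages; refcounts: pp0:2 pp1:2 pp2:2
Op 2: write(P1, v0, 194). refcount(pp0)=2>1 -> COPY to pp3. 4 ppages; refcounts: pp0:1 pp1:2 pp2:2 pp3:1
Op 3: fork(P1) -> P2. 4 ppages; refcounts: pp0:1 pp1:3 pp2:3 pp3:2
Op 4: write(P1, v1, 118). refcount(pp1)=3>1 -> COPY to pp4. 5 ppages; refcounts: pp0:1 pp1:2 pp2:3 pp3:2 pp4:1
Op 5: write(P0, v0, 195). refcount(pp0)=1 -> write in place. 5 ppages; refcounts: pp0:1 pp1:2 pp2:3 pp3:2 pp4:1
Op 6: write(P2, v0, 177). refcount(pp3)=2>1 -> COPY to pp5. 6 ppages; refcounts: pp0:1 pp1:2 pp2:3 pp3:1 pp4:1 pp5:1
P0: v2 -> pp2 = 23
P1: v2 -> pp2 = 23
P2: v2 -> pp2 = 23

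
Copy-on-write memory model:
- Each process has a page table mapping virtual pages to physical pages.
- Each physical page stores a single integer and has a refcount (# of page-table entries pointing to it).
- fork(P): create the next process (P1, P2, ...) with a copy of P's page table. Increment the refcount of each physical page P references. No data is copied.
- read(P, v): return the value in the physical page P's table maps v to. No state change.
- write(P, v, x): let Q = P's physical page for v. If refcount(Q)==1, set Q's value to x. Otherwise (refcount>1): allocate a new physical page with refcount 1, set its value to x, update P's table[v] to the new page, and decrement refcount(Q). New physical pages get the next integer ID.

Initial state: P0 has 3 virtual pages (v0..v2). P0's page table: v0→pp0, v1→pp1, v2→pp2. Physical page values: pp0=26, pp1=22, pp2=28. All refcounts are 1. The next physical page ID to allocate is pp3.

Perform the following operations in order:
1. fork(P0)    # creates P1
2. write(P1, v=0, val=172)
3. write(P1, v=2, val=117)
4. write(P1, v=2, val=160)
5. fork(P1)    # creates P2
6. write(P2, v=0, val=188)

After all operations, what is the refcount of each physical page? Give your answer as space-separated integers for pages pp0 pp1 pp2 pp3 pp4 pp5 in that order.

Op 1: fork(P0) -> P1. 3 ppages; refcounts: pp0:2 pp1:2 pp2:2
Op 2: write(P1, v0, 172). refcount(pp0)=2>1 -> COPY to pp3. 4 ppages; refcounts: pp0:1 pp1:2 pp2:2 pp3:1
Op 3: write(P1, v2, 117). refcount(pp2)=2>1 -> COPY to pp4. 5 ppages; refcounts: pp0:1 pp1:2 pp2:1 pp3:1 pp4:1
Op 4: write(P1, v2, 160). refcount(pp4)=1 -> write in place. 5 ppages; refcounts: pp0:1 pp1:2 pp2:1 pp3:1 pp4:1
Op 5: fork(P1) -> P2. 5 ppages; refcounts: pp0:1 pp1:3 pp2:1 pp3:2 pp4:2
Op 6: write(P2, v0, 188). refcount(pp3)=2>1 -> COPY to pp5. 6 ppages; refcounts: pp0:1 pp1:3 pp2:1 pp3:1 pp4:2 pp5:1

Answer: 1 3 1 1 2 1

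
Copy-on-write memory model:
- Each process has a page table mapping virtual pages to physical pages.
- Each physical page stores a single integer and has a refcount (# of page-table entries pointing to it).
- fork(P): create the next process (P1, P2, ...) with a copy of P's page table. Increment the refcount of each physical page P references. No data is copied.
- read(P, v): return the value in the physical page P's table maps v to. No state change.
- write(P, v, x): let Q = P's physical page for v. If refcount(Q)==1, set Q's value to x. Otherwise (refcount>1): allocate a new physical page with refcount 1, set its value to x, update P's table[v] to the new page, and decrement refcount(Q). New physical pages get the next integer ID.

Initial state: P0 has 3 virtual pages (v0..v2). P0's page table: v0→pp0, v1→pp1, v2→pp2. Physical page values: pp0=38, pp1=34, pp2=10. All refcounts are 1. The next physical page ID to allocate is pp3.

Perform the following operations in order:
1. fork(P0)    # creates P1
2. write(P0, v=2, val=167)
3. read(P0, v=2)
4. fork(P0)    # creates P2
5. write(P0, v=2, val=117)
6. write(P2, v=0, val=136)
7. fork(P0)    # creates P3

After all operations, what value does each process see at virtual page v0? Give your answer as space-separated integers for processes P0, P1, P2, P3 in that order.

Answer: 38 38 136 38

Derivation:
Op 1: fork(P0) -> P1. 3 ppages; refcounts: pp0:2 pp1:2 pp2:2
Op 2: write(P0, v2, 167). refcount(pp2)=2>1 -> COPY to pp3. 4 ppages; refcounts: pp0:2 pp1:2 pp2:1 pp3:1
Op 3: read(P0, v2) -> 167. No state change.
Op 4: fork(P0) -> P2. 4 ppages; refcounts: pp0:3 pp1:3 pp2:1 pp3:2
Op 5: write(P0, v2, 117). refcount(pp3)=2>1 -> COPY to pp4. 5 ppages; refcounts: pp0:3 pp1:3 pp2:1 pp3:1 pp4:1
Op 6: write(P2, v0, 136). refcount(pp0)=3>1 -> COPY to pp5. 6 ppages; refcounts: pp0:2 pp1:3 pp2:1 pp3:1 pp4:1 pp5:1
Op 7: fork(P0) -> P3. 6 ppages; refcounts: pp0:3 pp1:4 pp2:1 pp3:1 pp4:2 pp5:1
P0: v0 -> pp0 = 38
P1: v0 -> pp0 = 38
P2: v0 -> pp5 = 136
P3: v0 -> pp0 = 38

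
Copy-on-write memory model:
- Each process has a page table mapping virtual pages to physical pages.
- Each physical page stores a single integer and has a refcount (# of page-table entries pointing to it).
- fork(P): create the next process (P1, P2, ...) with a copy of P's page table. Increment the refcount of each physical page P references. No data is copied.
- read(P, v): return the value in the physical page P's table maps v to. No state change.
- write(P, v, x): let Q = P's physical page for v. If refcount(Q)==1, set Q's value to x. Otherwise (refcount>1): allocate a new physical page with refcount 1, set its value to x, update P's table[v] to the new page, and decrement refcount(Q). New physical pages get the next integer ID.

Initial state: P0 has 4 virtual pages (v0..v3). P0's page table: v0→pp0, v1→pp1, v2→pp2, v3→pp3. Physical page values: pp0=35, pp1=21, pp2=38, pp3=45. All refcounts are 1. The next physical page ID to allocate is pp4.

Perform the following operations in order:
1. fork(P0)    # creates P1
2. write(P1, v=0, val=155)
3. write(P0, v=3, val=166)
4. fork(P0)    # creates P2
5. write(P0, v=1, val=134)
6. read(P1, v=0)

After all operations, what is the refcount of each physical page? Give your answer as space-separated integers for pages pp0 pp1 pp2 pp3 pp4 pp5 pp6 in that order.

Op 1: fork(P0) -> P1. 4 ppages; refcounts: pp0:2 pp1:2 pp2:2 pp3:2
Op 2: write(P1, v0, 155). refcount(pp0)=2>1 -> COPY to pp4. 5 ppages; refcounts: pp0:1 pp1:2 pp2:2 pp3:2 pp4:1
Op 3: write(P0, v3, 166). refcount(pp3)=2>1 -> COPY to pp5. 6 ppages; refcounts: pp0:1 pp1:2 pp2:2 pp3:1 pp4:1 pp5:1
Op 4: fork(P0) -> P2. 6 ppages; refcounts: pp0:2 pp1:3 pp2:3 pp3:1 pp4:1 pp5:2
Op 5: write(P0, v1, 134). refcount(pp1)=3>1 -> COPY to pp6. 7 ppages; refcounts: pp0:2 pp1:2 pp2:3 pp3:1 pp4:1 pp5:2 pp6:1
Op 6: read(P1, v0) -> 155. No state change.

Answer: 2 2 3 1 1 2 1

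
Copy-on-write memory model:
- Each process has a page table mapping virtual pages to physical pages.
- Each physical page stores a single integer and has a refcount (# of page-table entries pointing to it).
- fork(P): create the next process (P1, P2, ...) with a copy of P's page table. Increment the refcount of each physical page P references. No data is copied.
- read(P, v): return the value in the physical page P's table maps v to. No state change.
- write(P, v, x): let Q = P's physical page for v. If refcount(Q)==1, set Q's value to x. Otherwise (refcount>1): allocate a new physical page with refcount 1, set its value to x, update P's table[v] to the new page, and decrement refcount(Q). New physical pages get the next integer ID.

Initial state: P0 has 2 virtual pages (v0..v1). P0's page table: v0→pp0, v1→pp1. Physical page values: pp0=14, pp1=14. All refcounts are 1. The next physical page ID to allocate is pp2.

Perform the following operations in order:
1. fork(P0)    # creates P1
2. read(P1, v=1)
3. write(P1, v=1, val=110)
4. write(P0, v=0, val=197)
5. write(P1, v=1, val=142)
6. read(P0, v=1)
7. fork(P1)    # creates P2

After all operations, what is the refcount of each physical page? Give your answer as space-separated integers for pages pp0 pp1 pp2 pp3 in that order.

Answer: 2 1 2 1

Derivation:
Op 1: fork(P0) -> P1. 2 ppages; refcounts: pp0:2 pp1:2
Op 2: read(P1, v1) -> 14. No state change.
Op 3: write(P1, v1, 110). refcount(pp1)=2>1 -> COPY to pp2. 3 ppages; refcounts: pp0:2 pp1:1 pp2:1
Op 4: write(P0, v0, 197). refcount(pp0)=2>1 -> COPY to pp3. 4 ppages; refcounts: pp0:1 pp1:1 pp2:1 pp3:1
Op 5: write(P1, v1, 142). refcount(pp2)=1 -> write in place. 4 ppages; refcounts: pp0:1 pp1:1 pp2:1 pp3:1
Op 6: read(P0, v1) -> 14. No state change.
Op 7: fork(P1) -> P2. 4 ppages; refcounts: pp0:2 pp1:1 pp2:2 pp3:1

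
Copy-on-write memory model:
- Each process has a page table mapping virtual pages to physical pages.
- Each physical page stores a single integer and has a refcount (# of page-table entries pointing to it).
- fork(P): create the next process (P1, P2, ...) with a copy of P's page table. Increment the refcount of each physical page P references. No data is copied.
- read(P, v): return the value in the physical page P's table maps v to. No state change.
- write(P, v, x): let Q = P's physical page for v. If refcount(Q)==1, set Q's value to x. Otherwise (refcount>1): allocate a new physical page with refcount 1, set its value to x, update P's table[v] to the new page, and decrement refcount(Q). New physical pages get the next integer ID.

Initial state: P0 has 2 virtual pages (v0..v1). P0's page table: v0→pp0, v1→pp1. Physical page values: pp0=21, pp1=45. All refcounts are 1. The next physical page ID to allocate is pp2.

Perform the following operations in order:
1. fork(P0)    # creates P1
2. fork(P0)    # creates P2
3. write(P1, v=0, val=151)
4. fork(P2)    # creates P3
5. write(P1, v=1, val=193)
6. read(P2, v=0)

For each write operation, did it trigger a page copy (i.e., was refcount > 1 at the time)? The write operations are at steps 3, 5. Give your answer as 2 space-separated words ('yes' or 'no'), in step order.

Op 1: fork(P0) -> P1. 2 ppages; refcounts: pp0:2 pp1:2
Op 2: fork(P0) -> P2. 2 ppages; refcounts: pp0:3 pp1:3
Op 3: write(P1, v0, 151). refcount(pp0)=3>1 -> COPY to pp2. 3 ppages; refcounts: pp0:2 pp1:3 pp2:1
Op 4: fork(P2) -> P3. 3 ppages; refcounts: pp0:3 pp1:4 pp2:1
Op 5: write(P1, v1, 193). refcount(pp1)=4>1 -> COPY to pp3. 4 ppages; refcounts: pp0:3 pp1:3 pp2:1 pp3:1
Op 6: read(P2, v0) -> 21. No state change.

yes yes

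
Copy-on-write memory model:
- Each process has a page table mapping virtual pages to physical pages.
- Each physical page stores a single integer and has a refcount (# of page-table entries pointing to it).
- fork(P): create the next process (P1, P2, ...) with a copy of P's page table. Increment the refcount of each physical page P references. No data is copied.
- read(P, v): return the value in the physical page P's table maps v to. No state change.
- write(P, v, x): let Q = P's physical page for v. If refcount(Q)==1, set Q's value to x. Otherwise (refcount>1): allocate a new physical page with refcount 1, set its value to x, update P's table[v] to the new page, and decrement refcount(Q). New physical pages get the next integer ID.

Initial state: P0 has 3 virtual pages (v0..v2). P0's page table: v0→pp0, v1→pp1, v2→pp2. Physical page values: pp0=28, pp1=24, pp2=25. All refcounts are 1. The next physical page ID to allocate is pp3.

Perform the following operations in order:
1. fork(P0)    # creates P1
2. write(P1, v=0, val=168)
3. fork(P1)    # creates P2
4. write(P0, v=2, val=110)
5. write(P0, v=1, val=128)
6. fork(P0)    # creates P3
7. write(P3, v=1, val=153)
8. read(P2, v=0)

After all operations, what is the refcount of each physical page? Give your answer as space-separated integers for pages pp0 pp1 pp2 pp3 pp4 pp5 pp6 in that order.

Answer: 2 2 2 2 2 1 1

Derivation:
Op 1: fork(P0) -> P1. 3 ppages; refcounts: pp0:2 pp1:2 pp2:2
Op 2: write(P1, v0, 168). refcount(pp0)=2>1 -> COPY to pp3. 4 ppages; refcounts: pp0:1 pp1:2 pp2:2 pp3:1
Op 3: fork(P1) -> P2. 4 ppages; refcounts: pp0:1 pp1:3 pp2:3 pp3:2
Op 4: write(P0, v2, 110). refcount(pp2)=3>1 -> COPY to pp4. 5 ppages; refcounts: pp0:1 pp1:3 pp2:2 pp3:2 pp4:1
Op 5: write(P0, v1, 128). refcount(pp1)=3>1 -> COPY to pp5. 6 ppages; refcounts: pp0:1 pp1:2 pp2:2 pp3:2 pp4:1 pp5:1
Op 6: fork(P0) -> P3. 6 ppages; refcounts: pp0:2 pp1:2 pp2:2 pp3:2 pp4:2 pp5:2
Op 7: write(P3, v1, 153). refcount(pp5)=2>1 -> COPY to pp6. 7 ppages; refcounts: pp0:2 pp1:2 pp2:2 pp3:2 pp4:2 pp5:1 pp6:1
Op 8: read(P2, v0) -> 168. No state change.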